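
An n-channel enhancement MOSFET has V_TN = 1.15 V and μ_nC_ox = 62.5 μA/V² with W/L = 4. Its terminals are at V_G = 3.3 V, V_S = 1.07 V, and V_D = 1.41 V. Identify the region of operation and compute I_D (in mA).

V_GS = V_G − V_S = 3.3 − 1.07 = 2.23 V; V_DS = V_D − V_S = 1.41 − 1.07 = 0.34 V.
k_n = μ_nC_ox · (W/L) = 0.25 mA/V².
V_ov = V_GS − V_TN = 2.23 − 1.15 = 1.08 V.
Since V_DS = 0.34 V < V_ov = 1.08 V, the device is in the triode region.
I_D = k_n [V_ov · V_DS − ½ V_DS²] = 0.25 × [1.08 × 0.34 − 0.5 × 0.34²] = 0.0773 mA.

Triode; I_D = 0.0773 mA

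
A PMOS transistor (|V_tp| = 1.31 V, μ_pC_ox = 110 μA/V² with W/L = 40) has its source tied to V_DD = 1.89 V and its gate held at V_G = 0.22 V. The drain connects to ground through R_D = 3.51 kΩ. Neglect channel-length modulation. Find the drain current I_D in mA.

I_D = 0.285 mA

V_SG = V_DD − V_G = 1.89 − 0.22 = 1.67 V, so V_ov = 1.67 − 1.31 = 0.36 V.
k_p = μ_pC_ox · (W/L) = 4.4 mA/V².
Assume saturation: I_D = ½ k_p V_ov² = 0.5 × 4.4 × 0.36² = 0.285 mA, giving V_SD = V_DD − I_D R_D = 1.89 − 0.285 × 3.51 = 0.889 V.
V_SD = 0.889 V ≥ V_ov = 0.36 V, confirming saturation.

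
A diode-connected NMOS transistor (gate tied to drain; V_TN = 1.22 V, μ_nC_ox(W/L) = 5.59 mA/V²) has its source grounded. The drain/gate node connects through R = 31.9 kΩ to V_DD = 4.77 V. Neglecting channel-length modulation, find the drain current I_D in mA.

With gate tied to drain, V_GS = V_DS ≥ V_GS − V_TN, so the device is in saturation.
KCL at the drain: ½ k_n (V_GS − V_TN)² = (V_DD − V_GS)/R.
Let x = V_GS − 1.22. Then 89.2 x² + x − 3.55 = 0, giving x = 0.194 V (positive root), so V_GS = 1.41 V.
I_D = (V_DD − V_GS)/R = (4.77 − 1.41) / 31.9 = 0.105 mA.

I_D = 0.105 mA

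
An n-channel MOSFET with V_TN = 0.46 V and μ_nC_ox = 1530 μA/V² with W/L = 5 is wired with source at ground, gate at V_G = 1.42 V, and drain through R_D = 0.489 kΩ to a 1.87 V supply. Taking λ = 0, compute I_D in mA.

I_D = 2.77 mA

V_GS = V_G = 1.42 V, so V_ov = 1.42 − 0.46 = 0.96 V.
k_n = μ_nC_ox · (W/L) = 7.65 mA/V².
Assume saturation: I_D = ½ k_n V_ov² = 0.5 × 7.65 × 0.96² = 3.53 mA, giving V_DS = V_DD − I_D R_D = 1.87 − 3.53 × 0.489 = 0.146 V.
But 0.146 V < V_ov = 0.96 V, so the device is actually in triode.
In triode I_D = k_n[V_ov V_DS − ½ V_DS²] and I_D = (V_DD − V_DS)/R_D. Equating: 1.87 V_DS² − 4.591 V_DS + 1.87 = 0, giving V_DS = 0.516 V (the root below V_ov).
I_D = (1.87 − 0.516) / 0.489 = 2.77 mA.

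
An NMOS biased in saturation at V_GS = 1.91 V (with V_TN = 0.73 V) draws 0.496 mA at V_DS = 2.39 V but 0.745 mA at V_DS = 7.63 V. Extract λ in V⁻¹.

λ = 0.124 V⁻¹

With V_GS fixed, I_D ∝ (1 + λ V_DS) in saturation, so I_D2/I_D1 = (1 + λ V_DS2)/(1 + λ V_DS1).
0.745/0.496 = 1.502 = (1 + 7.63 λ)/(1 + 2.39 λ).
Solving: λ (I_D1 V_DS2 − I_D2 V_DS1) = I_D2 − I_D1, so λ = (0.745 − 0.496) / (0.496 × 7.63 − 0.745 × 2.39) = 0.249 / 2 = 0.124 V⁻¹.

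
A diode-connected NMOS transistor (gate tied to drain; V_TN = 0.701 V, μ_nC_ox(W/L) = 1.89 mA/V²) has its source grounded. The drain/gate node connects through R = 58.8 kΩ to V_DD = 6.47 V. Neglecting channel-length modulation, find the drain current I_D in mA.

I_D = 0.0928 mA

With gate tied to drain, V_GS = V_DS ≥ V_GS − V_TN, so the device is in saturation.
KCL at the drain: ½ k_n (V_GS − V_TN)² = (V_DD − V_GS)/R.
Let x = V_GS − 0.701. Then 55.6 x² + x − 5.769 = 0, giving x = 0.313 V (positive root), so V_GS = 1.01 V.
I_D = (V_DD − V_GS)/R = (6.47 − 1.01) / 58.8 = 0.0928 mA.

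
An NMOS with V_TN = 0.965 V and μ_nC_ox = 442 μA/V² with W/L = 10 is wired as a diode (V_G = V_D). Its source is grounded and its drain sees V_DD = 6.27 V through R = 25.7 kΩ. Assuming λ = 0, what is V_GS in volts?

V_GS = 1.26 V

With gate tied to drain, V_GS = V_DS ≥ V_GS − V_TN, so the device is in saturation.
k_n = μ_nC_ox · (W/L) = 4.42 mA/V².
KCL at the drain: ½ k_n (V_GS − V_TN)² = (V_DD − V_GS)/R.
Let x = V_GS − 0.965. Then 56.8 x² + x − 5.305 = 0, giving x = 0.297 V (positive root), so V_GS = 1.26 V.
I_D = (V_DD − V_GS)/R = (6.27 − 1.26) / 25.7 = 0.195 mA.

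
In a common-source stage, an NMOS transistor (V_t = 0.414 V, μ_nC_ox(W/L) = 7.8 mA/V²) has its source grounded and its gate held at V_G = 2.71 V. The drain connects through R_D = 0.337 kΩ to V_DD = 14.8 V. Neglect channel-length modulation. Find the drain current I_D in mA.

I_D = 20.6 mA

V_GS = V_G = 2.71 V, so V_ov = 2.71 − 0.414 = 2.3 V.
Assume saturation: I_D = ½ k_n V_ov² = 0.5 × 7.8 × 2.3² = 20.6 mA, giving V_DS = V_DD − I_D R_D = 14.8 − 20.6 × 0.337 = 7.87 V.
V_DS = 7.87 V ≥ V_ov = 2.3 V, confirming saturation.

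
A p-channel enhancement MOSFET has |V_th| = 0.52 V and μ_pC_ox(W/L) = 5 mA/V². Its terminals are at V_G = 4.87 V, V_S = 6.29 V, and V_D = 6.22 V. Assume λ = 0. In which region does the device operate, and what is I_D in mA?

V_SG = V_S − V_G = 6.29 − 4.87 = 1.42 V; V_SD = V_S − V_D = 6.29 − 6.22 = 0.07 V.
V_ov = V_SG − |V_th| = 1.42 − 0.52 = 0.9 V.
Since V_SD = 0.07 V < V_ov = 0.9 V, the device is in the triode region.
I_D = k_p [V_ov · V_SD − ½ V_SD²] = 5 × [0.9 × 0.07 − 0.5 × 0.07²] = 0.303 mA.

Triode; I_D = 0.303 mA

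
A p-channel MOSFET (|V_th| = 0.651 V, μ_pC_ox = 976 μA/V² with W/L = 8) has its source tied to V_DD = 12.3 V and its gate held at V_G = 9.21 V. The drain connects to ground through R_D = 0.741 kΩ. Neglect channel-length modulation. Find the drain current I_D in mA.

I_D = 15.2 mA

V_SG = V_DD − V_G = 12.3 − 9.21 = 3.09 V, so V_ov = 3.09 − 0.651 = 2.44 V.
k_p = μ_pC_ox · (W/L) = 7.808 mA/V².
Assume saturation: I_D = ½ k_p V_ov² = 0.5 × 7.808 × 2.44² = 23.2 mA, giving V_SD = V_DD − I_D R_D = 12.3 − 23.2 × 0.741 = -4.91 V.
But -4.91 V < V_ov = 2.44 V, so the device is actually in triode.
In triode I_D = k_p[V_ov V_SD − ½ V_SD²] and I_D = (V_DD − V_SD)/R_D. Equating: 2.89 V_SD² − 15.11 V_SD + 12.3 = 0, giving V_SD = 1.01 V (the root below V_ov).
I_D = (12.3 − 1.01) / 0.741 = 15.2 mA.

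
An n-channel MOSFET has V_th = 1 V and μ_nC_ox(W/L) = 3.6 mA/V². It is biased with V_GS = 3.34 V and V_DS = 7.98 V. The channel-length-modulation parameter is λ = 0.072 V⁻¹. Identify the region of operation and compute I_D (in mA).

Saturation; I_D = 15.5 mA

V_ov = V_GS − V_th = 3.34 − 1 = 2.34 V.
Since V_DS = 7.98 V ≥ V_ov = 2.34 V, the device is in saturation.
I_D = ½ k_n V_ov² (1 + λ V_DS) = 0.5 × 3.6 × 2.34² × (1 + 0.072 × 7.98) = 15.5 mA.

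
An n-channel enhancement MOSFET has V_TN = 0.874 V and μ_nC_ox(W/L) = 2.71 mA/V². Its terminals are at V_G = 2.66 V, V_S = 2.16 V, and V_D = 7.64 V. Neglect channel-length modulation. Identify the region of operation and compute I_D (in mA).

Cutoff; I_D = 0 mA

V_GS = V_G − V_S = 2.66 − 2.16 = 0.5 V; V_DS = V_D − V_S = 7.64 − 2.16 = 5.48 V.
V_GS = 0.5 V < V_TN = 0.874 V, so the transistor is in cutoff.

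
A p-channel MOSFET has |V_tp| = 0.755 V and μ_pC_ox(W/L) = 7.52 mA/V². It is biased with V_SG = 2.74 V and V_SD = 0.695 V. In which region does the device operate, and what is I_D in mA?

V_ov = V_SG − |V_tp| = 2.74 − 0.755 = 1.99 V.
Since V_SD = 0.695 V < V_ov = 1.99 V, the device is in the triode region.
I_D = k_p [V_ov · V_SD − ½ V_SD²] = 7.52 × [1.99 × 0.695 − 0.5 × 0.695²] = 8.56 mA.

Triode; I_D = 8.56 mA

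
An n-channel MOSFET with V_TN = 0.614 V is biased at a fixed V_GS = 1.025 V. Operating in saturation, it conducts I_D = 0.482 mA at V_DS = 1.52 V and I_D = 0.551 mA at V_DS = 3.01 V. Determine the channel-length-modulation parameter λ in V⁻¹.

λ = 0.113 V⁻¹

With V_GS fixed, I_D ∝ (1 + λ V_DS) in saturation, so I_D2/I_D1 = (1 + λ V_DS2)/(1 + λ V_DS1).
0.551/0.482 = 1.143 = (1 + 3.01 λ)/(1 + 1.52 λ).
Solving: λ (I_D1 V_DS2 − I_D2 V_DS1) = I_D2 − I_D1, so λ = (0.551 − 0.482) / (0.482 × 3.01 − 0.551 × 1.52) = 0.069 / 0.613 = 0.113 V⁻¹.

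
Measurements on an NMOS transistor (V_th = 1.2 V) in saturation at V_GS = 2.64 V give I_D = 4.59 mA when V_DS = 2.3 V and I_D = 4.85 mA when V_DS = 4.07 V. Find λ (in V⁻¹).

λ = 0.0345 V⁻¹

With V_GS fixed, I_D ∝ (1 + λ V_DS) in saturation, so I_D2/I_D1 = (1 + λ V_DS2)/(1 + λ V_DS1).
4.85/4.59 = 1.057 = (1 + 4.07 λ)/(1 + 2.3 λ).
Solving: λ (I_D1 V_DS2 − I_D2 V_DS1) = I_D2 − I_D1, so λ = (4.85 − 4.59) / (4.59 × 4.07 − 4.85 × 2.3) = 0.26 / 7.53 = 0.0345 V⁻¹.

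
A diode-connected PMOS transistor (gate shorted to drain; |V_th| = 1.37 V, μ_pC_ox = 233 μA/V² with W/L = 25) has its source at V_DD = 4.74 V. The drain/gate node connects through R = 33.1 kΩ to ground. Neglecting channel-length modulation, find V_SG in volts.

V_SG = 1.55 V

With gate tied to drain, V_SG = V_SD ≥ V_SG − |V_th|, so the device is in saturation.
k_p = μ_pC_ox · (W/L) = 5.825 mA/V².
KCL at the drain: ½ k_p (V_SG − |V_th|)² = (V_DD − V_SG)/R.
Let x = V_SG − 1.37. Then 96.4 x² + x − 3.37 = 0, giving x = 0.182 V (positive root), so V_SG = 1.55 V.
I_D = (V_DD − V_SG)/R = (4.74 − 1.55) / 33.1 = 0.0963 mA.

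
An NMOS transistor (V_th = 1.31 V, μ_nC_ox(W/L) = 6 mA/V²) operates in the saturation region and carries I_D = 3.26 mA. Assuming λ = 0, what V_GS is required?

In saturation I_D = ½ k_n (V_GS − V_th)², so V_GS − V_th = √(2 I_D / k_n) = √(2 × 3.26 / 6) = 1.04 V.
V_GS = 1.31 + 1.04 = 2.35 V.

V_GS = 2.35 V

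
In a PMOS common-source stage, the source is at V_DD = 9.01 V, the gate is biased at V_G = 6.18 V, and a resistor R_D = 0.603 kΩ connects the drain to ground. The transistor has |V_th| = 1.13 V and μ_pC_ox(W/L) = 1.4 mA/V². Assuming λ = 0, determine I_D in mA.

I_D = 2.02 mA

V_SG = V_DD − V_G = 9.01 − 6.18 = 2.83 V, so V_ov = 2.83 − 1.13 = 1.7 V.
Assume saturation: I_D = ½ k_p V_ov² = 0.5 × 1.4 × 1.7² = 2.02 mA, giving V_SD = V_DD − I_D R_D = 9.01 − 2.02 × 0.603 = 7.79 V.
V_SD = 7.79 V ≥ V_ov = 1.7 V, confirming saturation.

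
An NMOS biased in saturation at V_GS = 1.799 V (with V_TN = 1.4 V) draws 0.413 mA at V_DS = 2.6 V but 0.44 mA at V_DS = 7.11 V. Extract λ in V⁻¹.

With V_GS fixed, I_D ∝ (1 + λ V_DS) in saturation, so I_D2/I_D1 = (1 + λ V_DS2)/(1 + λ V_DS1).
0.44/0.413 = 1.065 = (1 + 7.11 λ)/(1 + 2.6 λ).
Solving: λ (I_D1 V_DS2 − I_D2 V_DS1) = I_D2 − I_D1, so λ = (0.44 − 0.413) / (0.413 × 7.11 − 0.44 × 2.6) = 0.027 / 1.79 = 0.0151 V⁻¹.

λ = 0.0151 V⁻¹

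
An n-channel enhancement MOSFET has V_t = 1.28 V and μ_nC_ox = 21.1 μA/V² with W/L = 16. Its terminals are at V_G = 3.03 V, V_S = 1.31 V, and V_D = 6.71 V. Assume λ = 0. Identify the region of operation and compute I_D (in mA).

V_GS = V_G − V_S = 3.03 − 1.31 = 1.72 V; V_DS = V_D − V_S = 6.71 − 1.31 = 5.4 V.
k_n = μ_nC_ox · (W/L) = 0.3376 mA/V².
V_ov = V_GS − V_t = 1.72 − 1.28 = 0.44 V.
Since V_DS = 5.4 V ≥ V_ov = 0.44 V, the device is in saturation.
I_D = ½ k_n V_ov² = 0.5 × 0.3376 × 0.44² = 0.0327 mA.

Saturation; I_D = 0.0327 mA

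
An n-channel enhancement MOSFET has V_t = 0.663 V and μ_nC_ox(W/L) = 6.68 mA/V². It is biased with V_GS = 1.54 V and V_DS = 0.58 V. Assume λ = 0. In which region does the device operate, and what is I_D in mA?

Triode; I_D = 2.27 mA

V_ov = V_GS − V_t = 1.54 − 0.663 = 0.877 V.
Since V_DS = 0.58 V < V_ov = 0.877 V, the device is in the triode region.
I_D = k_n [V_ov · V_DS − ½ V_DS²] = 6.68 × [0.877 × 0.58 − 0.5 × 0.58²] = 2.27 mA.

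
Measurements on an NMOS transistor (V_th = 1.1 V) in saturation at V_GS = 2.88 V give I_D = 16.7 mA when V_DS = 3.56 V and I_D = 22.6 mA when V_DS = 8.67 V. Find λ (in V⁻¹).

With V_GS fixed, I_D ∝ (1 + λ V_DS) in saturation, so I_D2/I_D1 = (1 + λ V_DS2)/(1 + λ V_DS1).
22.6/16.7 = 1.353 = (1 + 8.67 λ)/(1 + 3.56 λ).
Solving: λ (I_D1 V_DS2 − I_D2 V_DS1) = I_D2 − I_D1, so λ = (22.6 − 16.7) / (16.7 × 8.67 − 22.6 × 3.56) = 5.9 / 64.3 = 0.0917 V⁻¹.

λ = 0.0917 V⁻¹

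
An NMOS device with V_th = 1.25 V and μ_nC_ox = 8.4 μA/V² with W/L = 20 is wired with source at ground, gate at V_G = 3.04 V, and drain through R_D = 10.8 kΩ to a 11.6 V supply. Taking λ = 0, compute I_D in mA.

V_GS = V_G = 3.04 V, so V_ov = 3.04 − 1.25 = 1.79 V.
k_n = μ_nC_ox · (W/L) = 0.168 mA/V².
Assume saturation: I_D = ½ k_n V_ov² = 0.5 × 0.168 × 1.79² = 0.269 mA, giving V_DS = V_DD − I_D R_D = 11.6 − 0.269 × 10.8 = 8.69 V.
V_DS = 8.69 V ≥ V_ov = 1.79 V, confirming saturation.

I_D = 0.269 mA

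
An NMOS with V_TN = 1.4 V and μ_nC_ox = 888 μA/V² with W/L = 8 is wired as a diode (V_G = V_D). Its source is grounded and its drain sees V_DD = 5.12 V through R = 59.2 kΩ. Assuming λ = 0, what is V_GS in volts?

With gate tied to drain, V_GS = V_DS ≥ V_GS − V_TN, so the device is in saturation.
k_n = μ_nC_ox · (W/L) = 7.104 mA/V².
KCL at the drain: ½ k_n (V_GS − V_TN)² = (V_DD − V_GS)/R.
Let x = V_GS − 1.4. Then 210 x² + x − 3.72 = 0, giving x = 0.131 V (positive root), so V_GS = 1.53 V.
I_D = (V_DD − V_GS)/R = (5.12 − 1.53) / 59.2 = 0.0606 mA.

V_GS = 1.53 V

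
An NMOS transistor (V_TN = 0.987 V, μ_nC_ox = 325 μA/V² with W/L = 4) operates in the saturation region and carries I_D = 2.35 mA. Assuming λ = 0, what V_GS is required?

k_n = μ_nC_ox · (W/L) = 1.3 mA/V².
In saturation I_D = ½ k_n (V_GS − V_TN)², so V_GS − V_TN = √(2 I_D / k_n) = √(2 × 2.35 / 1.3) = 1.9 V.
V_GS = 0.987 + 1.9 = 2.89 V.

V_GS = 2.89 V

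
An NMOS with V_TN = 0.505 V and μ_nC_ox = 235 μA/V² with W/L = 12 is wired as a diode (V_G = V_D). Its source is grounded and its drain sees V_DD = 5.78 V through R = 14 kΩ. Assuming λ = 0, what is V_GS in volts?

With gate tied to drain, V_GS = V_DS ≥ V_GS − V_TN, so the device is in saturation.
k_n = μ_nC_ox · (W/L) = 2.82 mA/V².
KCL at the drain: ½ k_n (V_GS − V_TN)² = (V_DD − V_GS)/R.
Let x = V_GS − 0.505. Then 19.7 x² + x − 5.275 = 0, giving x = 0.492 V (positive root), so V_GS = 0.997 V.
I_D = (V_DD − V_GS)/R = (5.78 − 0.997) / 14 = 0.342 mA.

V_GS = 0.997 V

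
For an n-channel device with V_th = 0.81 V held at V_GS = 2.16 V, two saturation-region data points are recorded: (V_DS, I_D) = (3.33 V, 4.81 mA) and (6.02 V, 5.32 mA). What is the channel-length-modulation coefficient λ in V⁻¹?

λ = 0.0454 V⁻¹

With V_GS fixed, I_D ∝ (1 + λ V_DS) in saturation, so I_D2/I_D1 = (1 + λ V_DS2)/(1 + λ V_DS1).
5.32/4.81 = 1.106 = (1 + 6.02 λ)/(1 + 3.33 λ).
Solving: λ (I_D1 V_DS2 − I_D2 V_DS1) = I_D2 − I_D1, so λ = (5.32 − 4.81) / (4.81 × 6.02 − 5.32 × 3.33) = 0.51 / 11.2 = 0.0454 V⁻¹.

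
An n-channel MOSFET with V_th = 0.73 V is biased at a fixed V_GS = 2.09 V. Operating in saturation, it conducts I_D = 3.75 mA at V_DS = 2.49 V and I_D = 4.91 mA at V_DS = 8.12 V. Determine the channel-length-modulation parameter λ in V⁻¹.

With V_GS fixed, I_D ∝ (1 + λ V_DS) in saturation, so I_D2/I_D1 = (1 + λ V_DS2)/(1 + λ V_DS1).
4.91/3.75 = 1.309 = (1 + 8.12 λ)/(1 + 2.49 λ).
Solving: λ (I_D1 V_DS2 − I_D2 V_DS1) = I_D2 − I_D1, so λ = (4.91 − 3.75) / (3.75 × 8.12 − 4.91 × 2.49) = 1.16 / 18.2 = 0.0637 V⁻¹.

λ = 0.0637 V⁻¹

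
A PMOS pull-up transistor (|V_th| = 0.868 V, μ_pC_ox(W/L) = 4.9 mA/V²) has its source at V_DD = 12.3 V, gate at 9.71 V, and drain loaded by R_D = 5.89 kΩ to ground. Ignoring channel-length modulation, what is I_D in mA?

V_SG = V_DD − V_G = 12.3 − 9.71 = 2.59 V, so V_ov = 2.59 − 0.868 = 1.72 V.
Assume saturation: I_D = ½ k_p V_ov² = 0.5 × 4.9 × 1.72² = 7.26 mA, giving V_SD = V_DD − I_D R_D = 12.3 − 7.26 × 5.89 = -30.5 V.
But -30.5 V < V_ov = 1.72 V, so the device is actually in triode.
In triode I_D = k_p[V_ov V_SD − ½ V_SD²] and I_D = (V_DD − V_SD)/R_D. Equating: 14.4 V_SD² − 50.7 V_SD + 12.3 = 0, giving V_SD = 0.262 V (the root below V_ov).
I_D = (12.3 − 0.262) / 5.89 = 2.04 mA.

I_D = 2.04 mA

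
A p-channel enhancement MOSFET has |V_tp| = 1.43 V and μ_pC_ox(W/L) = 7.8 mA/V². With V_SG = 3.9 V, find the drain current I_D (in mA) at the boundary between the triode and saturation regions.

At the boundary V_SD = V_ov = V_SG − |V_tp| = 3.9 − 1.43 = 2.47 V.
I_D = ½ k_p V_ov² = 0.5 × 7.8 × 2.47² = 23.8 mA.

I_D = 23.8 mA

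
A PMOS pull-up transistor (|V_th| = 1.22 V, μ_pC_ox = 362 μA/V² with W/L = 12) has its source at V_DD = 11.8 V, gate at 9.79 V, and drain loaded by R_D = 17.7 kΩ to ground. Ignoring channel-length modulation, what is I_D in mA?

I_D = 0.654 mA

V_SG = V_DD − V_G = 11.8 − 9.79 = 2.01 V, so V_ov = 2.01 − 1.22 = 0.79 V.
k_p = μ_pC_ox · (W/L) = 4.344 mA/V².
Assume saturation: I_D = ½ k_p V_ov² = 0.5 × 4.344 × 0.79² = 1.36 mA, giving V_SD = V_DD − I_D R_D = 11.8 − 1.36 × 17.7 = -12.2 V.
But -12.2 V < V_ov = 0.79 V, so the device is actually in triode.
In triode I_D = k_p[V_ov V_SD − ½ V_SD²] and I_D = (V_DD − V_SD)/R_D. Equating: 38.4 V_SD² − 61.74 V_SD + 11.8 = 0, giving V_SD = 0.222 V (the root below V_ov).
I_D = (11.8 − 0.222) / 17.7 = 0.654 mA.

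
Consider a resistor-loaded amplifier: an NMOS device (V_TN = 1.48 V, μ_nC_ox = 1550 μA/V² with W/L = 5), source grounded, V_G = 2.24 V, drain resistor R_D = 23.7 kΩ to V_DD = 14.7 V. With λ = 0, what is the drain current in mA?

V_GS = V_G = 2.24 V, so V_ov = 2.24 − 1.48 = 0.76 V.
k_n = μ_nC_ox · (W/L) = 7.75 mA/V².
Assume saturation: I_D = ½ k_n V_ov² = 0.5 × 7.75 × 0.76² = 2.24 mA, giving V_DS = V_DD − I_D R_D = 14.7 − 2.24 × 23.7 = -38.3 V.
But -38.3 V < V_ov = 0.76 V, so the device is actually in triode.
In triode I_D = k_n[V_ov V_DS − ½ V_DS²] and I_D = (V_DD − V_DS)/R_D. Equating: 91.8 V_DS² − 140.6 V_DS + 14.7 = 0, giving V_DS = 0.113 V (the root below V_ov).
I_D = (14.7 − 0.113) / 23.7 = 0.615 mA.

I_D = 0.615 mA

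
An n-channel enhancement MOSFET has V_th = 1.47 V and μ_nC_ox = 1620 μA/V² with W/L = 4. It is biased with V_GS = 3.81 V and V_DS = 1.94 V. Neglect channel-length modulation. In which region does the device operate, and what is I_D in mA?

k_n = μ_nC_ox · (W/L) = 6.48 mA/V².
V_ov = V_GS − V_th = 3.81 − 1.47 = 2.34 V.
Since V_DS = 1.94 V < V_ov = 2.34 V, the device is in the triode region.
I_D = k_n [V_ov · V_DS − ½ V_DS²] = 6.48 × [2.34 × 1.94 − 0.5 × 1.94²] = 17.2 mA.

Triode; I_D = 17.2 mA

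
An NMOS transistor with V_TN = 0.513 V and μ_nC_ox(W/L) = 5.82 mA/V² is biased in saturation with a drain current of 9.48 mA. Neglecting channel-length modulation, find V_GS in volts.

V_GS = 2.32 V

In saturation I_D = ½ k_n (V_GS − V_TN)², so V_GS − V_TN = √(2 I_D / k_n) = √(2 × 9.48 / 5.82) = 1.8 V.
V_GS = 0.513 + 1.8 = 2.32 V.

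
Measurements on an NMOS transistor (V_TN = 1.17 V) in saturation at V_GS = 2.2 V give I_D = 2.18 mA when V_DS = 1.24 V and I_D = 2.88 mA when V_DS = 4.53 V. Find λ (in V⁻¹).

With V_GS fixed, I_D ∝ (1 + λ V_DS) in saturation, so I_D2/I_D1 = (1 + λ V_DS2)/(1 + λ V_DS1).
2.88/2.18 = 1.321 = (1 + 4.53 λ)/(1 + 1.24 λ).
Solving: λ (I_D1 V_DS2 − I_D2 V_DS1) = I_D2 − I_D1, so λ = (2.88 − 2.18) / (2.18 × 4.53 − 2.88 × 1.24) = 0.7 / 6.3 = 0.111 V⁻¹.

λ = 0.111 V⁻¹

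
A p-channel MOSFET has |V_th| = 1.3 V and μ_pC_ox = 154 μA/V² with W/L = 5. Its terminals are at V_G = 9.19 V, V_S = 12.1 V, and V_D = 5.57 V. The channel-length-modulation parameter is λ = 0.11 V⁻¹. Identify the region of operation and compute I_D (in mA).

Saturation; I_D = 1.71 mA

V_SG = V_S − V_G = 12.1 − 9.19 = 2.91 V; V_SD = V_S − V_D = 12.1 − 5.57 = 6.53 V.
k_p = μ_pC_ox · (W/L) = 0.77 mA/V².
V_ov = V_SG − |V_th| = 2.91 − 1.3 = 1.61 V.
Since V_SD = 6.53 V ≥ V_ov = 1.61 V, the device is in saturation.
I_D = ½ k_p V_ov² (1 + λ V_SD) = 0.5 × 0.77 × 1.61² × (1 + 0.11 × 6.53) = 1.71 mA.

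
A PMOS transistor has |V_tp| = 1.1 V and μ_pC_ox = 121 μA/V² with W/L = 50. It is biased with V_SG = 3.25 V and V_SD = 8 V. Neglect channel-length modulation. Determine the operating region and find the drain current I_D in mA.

k_p = μ_pC_ox · (W/L) = 6.05 mA/V².
V_ov = V_SG − |V_tp| = 3.25 − 1.1 = 2.15 V.
Since V_SD = 8 V ≥ V_ov = 2.15 V, the device is in saturation.
I_D = ½ k_p V_ov² = 0.5 × 6.05 × 2.15² = 14 mA.

Saturation; I_D = 14.0 mA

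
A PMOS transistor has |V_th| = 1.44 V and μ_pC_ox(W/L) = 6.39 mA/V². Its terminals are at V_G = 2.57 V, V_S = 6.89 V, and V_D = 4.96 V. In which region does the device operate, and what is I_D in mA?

V_SG = V_S − V_G = 6.89 − 2.57 = 4.32 V; V_SD = V_S − V_D = 6.89 − 4.96 = 1.93 V.
V_ov = V_SG − |V_th| = 4.32 − 1.44 = 2.88 V.
Since V_SD = 1.93 V < V_ov = 2.88 V, the device is in the triode region.
I_D = k_p [V_ov · V_SD − ½ V_SD²] = 6.39 × [2.88 × 1.93 − 0.5 × 1.93²] = 23.6 mA.

Triode; I_D = 23.6 mA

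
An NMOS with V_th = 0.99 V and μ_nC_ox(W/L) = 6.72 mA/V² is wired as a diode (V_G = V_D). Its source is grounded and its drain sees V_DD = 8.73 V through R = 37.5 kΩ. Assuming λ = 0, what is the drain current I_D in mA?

With gate tied to drain, V_GS = V_DS ≥ V_GS − V_th, so the device is in saturation.
KCL at the drain: ½ k_n (V_GS − V_th)² = (V_DD − V_GS)/R.
Let x = V_GS − 0.99. Then 126 x² + x − 7.74 = 0, giving x = 0.244 V (positive root), so V_GS = 1.23 V.
I_D = (V_DD − V_GS)/R = (8.73 − 1.23) / 37.5 = 0.2 mA.

I_D = 0.200 mA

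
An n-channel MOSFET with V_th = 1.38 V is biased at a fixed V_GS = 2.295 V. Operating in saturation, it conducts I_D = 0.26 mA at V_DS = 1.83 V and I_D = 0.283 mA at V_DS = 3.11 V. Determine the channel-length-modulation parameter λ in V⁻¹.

With V_GS fixed, I_D ∝ (1 + λ V_DS) in saturation, so I_D2/I_D1 = (1 + λ V_DS2)/(1 + λ V_DS1).
0.283/0.26 = 1.088 = (1 + 3.11 λ)/(1 + 1.83 λ).
Solving: λ (I_D1 V_DS2 − I_D2 V_DS1) = I_D2 − I_D1, so λ = (0.283 − 0.26) / (0.26 × 3.11 − 0.283 × 1.83) = 0.023 / 0.291 = 0.0791 V⁻¹.

λ = 0.0791 V⁻¹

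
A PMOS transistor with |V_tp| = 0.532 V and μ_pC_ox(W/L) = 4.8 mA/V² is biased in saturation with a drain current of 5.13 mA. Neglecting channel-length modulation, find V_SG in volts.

In saturation I_D = ½ k_p (V_SG − |V_tp|)², so V_SG − |V_tp| = √(2 I_D / k_p) = √(2 × 5.13 / 4.8) = 1.46 V.
V_SG = 0.532 + 1.46 = 1.99 V.

V_SG = 1.99 V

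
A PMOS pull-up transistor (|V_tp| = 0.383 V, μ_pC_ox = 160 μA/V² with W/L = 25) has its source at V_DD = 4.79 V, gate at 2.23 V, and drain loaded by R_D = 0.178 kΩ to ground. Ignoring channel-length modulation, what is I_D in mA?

V_SG = V_DD − V_G = 4.79 − 2.23 = 2.56 V, so V_ov = 2.56 − 0.383 = 2.18 V.
k_p = μ_pC_ox · (W/L) = 4 mA/V².
Assume saturation: I_D = ½ k_p V_ov² = 0.5 × 4 × 2.18² = 9.48 mA, giving V_SD = V_DD − I_D R_D = 4.79 − 9.48 × 0.178 = 3.1 V.
V_SD = 3.1 V ≥ V_ov = 2.18 V, confirming saturation.

I_D = 9.48 mA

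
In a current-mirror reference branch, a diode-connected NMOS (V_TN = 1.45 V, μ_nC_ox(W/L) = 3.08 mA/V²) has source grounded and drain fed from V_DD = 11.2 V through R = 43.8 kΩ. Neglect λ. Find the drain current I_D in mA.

With gate tied to drain, V_GS = V_DS ≥ V_GS − V_TN, so the device is in saturation.
KCL at the drain: ½ k_n (V_GS − V_TN)² = (V_DD − V_GS)/R.
Let x = V_GS − 1.45. Then 67.5 x² + x − 9.75 = 0, giving x = 0.373 V (positive root), so V_GS = 1.82 V.
I_D = (V_DD − V_GS)/R = (11.2 − 1.82) / 43.8 = 0.214 mA.

I_D = 0.214 mA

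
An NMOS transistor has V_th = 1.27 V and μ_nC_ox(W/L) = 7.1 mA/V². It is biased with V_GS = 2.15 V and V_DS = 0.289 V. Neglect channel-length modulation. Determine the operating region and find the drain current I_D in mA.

Triode; I_D = 1.51 mA

V_ov = V_GS − V_th = 2.15 − 1.27 = 0.88 V.
Since V_DS = 0.289 V < V_ov = 0.88 V, the device is in the triode region.
I_D = k_n [V_ov · V_DS − ½ V_DS²] = 7.1 × [0.88 × 0.289 − 0.5 × 0.289²] = 1.51 mA.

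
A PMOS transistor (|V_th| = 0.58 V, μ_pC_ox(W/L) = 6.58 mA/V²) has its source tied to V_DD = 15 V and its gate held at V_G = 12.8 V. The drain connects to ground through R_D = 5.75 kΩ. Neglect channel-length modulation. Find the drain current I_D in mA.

V_SG = V_DD − V_G = 15 − 12.8 = 2.2 V, so V_ov = 2.2 − 0.58 = 1.62 V.
Assume saturation: I_D = ½ k_p V_ov² = 0.5 × 6.58 × 1.62² = 8.63 mA, giving V_SD = V_DD − I_D R_D = 15 − 8.63 × 5.75 = -34.6 V.
But -34.6 V < V_ov = 1.62 V, so the device is actually in triode.
In triode I_D = k_p[V_ov V_SD − ½ V_SD²] and I_D = (V_DD − V_SD)/R_D. Equating: 18.9 V_SD² − 62.29 V_SD + 15 = 0, giving V_SD = 0.262 V (the root below V_ov).
I_D = (15 − 0.262) / 5.75 = 2.56 mA.

I_D = 2.56 mA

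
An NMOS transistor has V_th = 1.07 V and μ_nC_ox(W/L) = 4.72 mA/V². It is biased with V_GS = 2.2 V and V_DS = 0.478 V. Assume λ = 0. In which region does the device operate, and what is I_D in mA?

Triode; I_D = 2.01 mA

V_ov = V_GS − V_th = 2.2 − 1.07 = 1.13 V.
Since V_DS = 0.478 V < V_ov = 1.13 V, the device is in the triode region.
I_D = k_n [V_ov · V_DS − ½ V_DS²] = 4.72 × [1.13 × 0.478 − 0.5 × 0.478²] = 2.01 mA.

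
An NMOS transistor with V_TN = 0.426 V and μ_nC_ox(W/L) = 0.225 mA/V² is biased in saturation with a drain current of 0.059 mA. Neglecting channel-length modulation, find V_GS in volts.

In saturation I_D = ½ k_n (V_GS − V_TN)², so V_GS − V_TN = √(2 I_D / k_n) = √(2 × 0.059 / 0.225) = 0.724 V.
V_GS = 0.426 + 0.724 = 1.15 V.

V_GS = 1.15 V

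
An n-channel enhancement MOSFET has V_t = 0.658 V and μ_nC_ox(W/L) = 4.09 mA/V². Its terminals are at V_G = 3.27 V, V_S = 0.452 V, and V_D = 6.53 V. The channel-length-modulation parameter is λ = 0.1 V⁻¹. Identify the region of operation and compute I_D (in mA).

Saturation; I_D = 15.3 mA

V_GS = V_G − V_S = 3.27 − 0.452 = 2.82 V; V_DS = V_D − V_S = 6.53 − 0.452 = 6.08 V.
V_ov = V_GS − V_t = 2.82 − 0.658 = 2.16 V.
Since V_DS = 6.08 V ≥ V_ov = 2.16 V, the device is in saturation.
I_D = ½ k_n V_ov² (1 + λ V_DS) = 0.5 × 4.09 × 2.16² × (1 + 0.1 × 6.08) = 15.3 mA.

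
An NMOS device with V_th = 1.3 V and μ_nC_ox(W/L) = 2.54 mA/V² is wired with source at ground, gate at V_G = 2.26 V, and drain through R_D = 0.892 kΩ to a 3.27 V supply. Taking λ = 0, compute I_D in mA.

I_D = 1.17 mA

V_GS = V_G = 2.26 V, so V_ov = 2.26 − 1.3 = 0.96 V.
Assume saturation: I_D = ½ k_n V_ov² = 0.5 × 2.54 × 0.96² = 1.17 mA, giving V_DS = V_DD − I_D R_D = 3.27 − 1.17 × 0.892 = 2.23 V.
V_DS = 2.23 V ≥ V_ov = 0.96 V, confirming saturation.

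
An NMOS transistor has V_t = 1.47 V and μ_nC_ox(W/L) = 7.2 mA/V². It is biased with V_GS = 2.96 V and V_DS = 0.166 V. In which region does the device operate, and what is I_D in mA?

V_ov = V_GS − V_t = 2.96 − 1.47 = 1.49 V.
Since V_DS = 0.166 V < V_ov = 1.49 V, the device is in the triode region.
I_D = k_n [V_ov · V_DS − ½ V_DS²] = 7.2 × [1.49 × 0.166 − 0.5 × 0.166²] = 1.68 mA.

Triode; I_D = 1.68 mA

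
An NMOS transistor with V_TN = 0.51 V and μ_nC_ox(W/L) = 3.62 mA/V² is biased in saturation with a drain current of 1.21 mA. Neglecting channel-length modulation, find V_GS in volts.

In saturation I_D = ½ k_n (V_GS − V_TN)², so V_GS − V_TN = √(2 I_D / k_n) = √(2 × 1.21 / 3.62) = 0.818 V.
V_GS = 0.51 + 0.818 = 1.33 V.

V_GS = 1.33 V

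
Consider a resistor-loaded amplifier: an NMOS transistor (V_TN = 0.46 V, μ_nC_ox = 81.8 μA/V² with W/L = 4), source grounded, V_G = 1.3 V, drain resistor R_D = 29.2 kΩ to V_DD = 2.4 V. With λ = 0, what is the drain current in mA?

V_GS = V_G = 1.3 V, so V_ov = 1.3 − 0.46 = 0.84 V.
k_n = μ_nC_ox · (W/L) = 0.3272 mA/V².
Assume saturation: I_D = ½ k_n V_ov² = 0.5 × 0.3272 × 0.84² = 0.115 mA, giving V_DS = V_DD − I_D R_D = 2.4 − 0.115 × 29.2 = -0.971 V.
But -0.971 V < V_ov = 0.84 V, so the device is actually in triode.
In triode I_D = k_n[V_ov V_DS − ½ V_DS²] and I_D = (V_DD − V_DS)/R_D. Equating: 4.78 V_DS² − 9.026 V_DS + 2.4 = 0, giving V_DS = 0.32 V (the root below V_ov).
I_D = (2.4 − 0.32) / 29.2 = 0.0712 mA.

I_D = 0.0712 mA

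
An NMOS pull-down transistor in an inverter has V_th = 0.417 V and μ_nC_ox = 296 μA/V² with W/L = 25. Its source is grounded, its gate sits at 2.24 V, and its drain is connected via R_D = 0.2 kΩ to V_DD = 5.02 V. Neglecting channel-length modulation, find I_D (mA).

I_D = 12.3 mA

V_GS = V_G = 2.24 V, so V_ov = 2.24 − 0.417 = 1.82 V.
k_n = μ_nC_ox · (W/L) = 7.4 mA/V².
Assume saturation: I_D = ½ k_n V_ov² = 0.5 × 7.4 × 1.82² = 12.3 mA, giving V_DS = V_DD − I_D R_D = 5.02 − 12.3 × 0.2 = 2.56 V.
V_DS = 2.56 V ≥ V_ov = 1.82 V, confirming saturation.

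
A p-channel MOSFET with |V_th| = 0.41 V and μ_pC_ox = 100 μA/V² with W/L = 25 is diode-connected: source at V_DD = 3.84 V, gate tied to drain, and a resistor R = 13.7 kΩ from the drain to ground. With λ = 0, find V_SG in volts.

With gate tied to drain, V_SG = V_SD ≥ V_SG − |V_th|, so the device is in saturation.
k_p = μ_pC_ox · (W/L) = 2.5 mA/V².
KCL at the drain: ½ k_p (V_SG − |V_th|)² = (V_DD − V_SG)/R.
Let x = V_SG − 0.41. Then 17.1 x² + x − 3.43 = 0, giving x = 0.419 V (positive root), so V_SG = 0.829 V.
I_D = (V_DD − V_SG)/R = (3.84 − 0.829) / 13.7 = 0.22 mA.

V_SG = 0.829 V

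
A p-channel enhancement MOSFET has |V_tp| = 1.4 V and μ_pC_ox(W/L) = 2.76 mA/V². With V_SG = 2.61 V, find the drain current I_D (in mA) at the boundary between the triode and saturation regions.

I_D = 2.02 mA

At the boundary V_SD = V_ov = V_SG − |V_tp| = 2.61 − 1.4 = 1.21 V.
I_D = ½ k_p V_ov² = 0.5 × 2.76 × 1.21² = 2.02 mA.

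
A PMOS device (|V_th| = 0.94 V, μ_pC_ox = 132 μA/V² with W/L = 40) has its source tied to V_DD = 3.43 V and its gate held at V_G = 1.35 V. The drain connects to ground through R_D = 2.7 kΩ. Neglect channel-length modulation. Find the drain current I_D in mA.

I_D = 1.19 mA

V_SG = V_DD − V_G = 3.43 − 1.35 = 2.08 V, so V_ov = 2.08 − 0.94 = 1.14 V.
k_p = μ_pC_ox · (W/L) = 5.28 mA/V².
Assume saturation: I_D = ½ k_p V_ov² = 0.5 × 5.28 × 1.14² = 3.43 mA, giving V_SD = V_DD − I_D R_D = 3.43 − 3.43 × 2.7 = -5.83 V.
But -5.83 V < V_ov = 1.14 V, so the device is actually in triode.
In triode I_D = k_p[V_ov V_SD − ½ V_SD²] and I_D = (V_DD − V_SD)/R_D. Equating: 7.13 V_SD² − 17.25 V_SD + 3.43 = 0, giving V_SD = 0.219 V (the root below V_ov).
I_D = (3.43 − 0.219) / 2.7 = 1.19 mA.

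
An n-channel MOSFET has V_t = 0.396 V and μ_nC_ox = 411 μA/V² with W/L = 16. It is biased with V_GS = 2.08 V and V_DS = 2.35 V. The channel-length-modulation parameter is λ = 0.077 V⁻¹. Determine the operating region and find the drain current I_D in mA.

Saturation; I_D = 11.0 mA

k_n = μ_nC_ox · (W/L) = 6.576 mA/V².
V_ov = V_GS − V_t = 2.08 − 0.396 = 1.68 V.
Since V_DS = 2.35 V ≥ V_ov = 1.68 V, the device is in saturation.
I_D = ½ k_n V_ov² (1 + λ V_DS) = 0.5 × 6.576 × 1.68² × (1 + 0.077 × 2.35) = 11 mA.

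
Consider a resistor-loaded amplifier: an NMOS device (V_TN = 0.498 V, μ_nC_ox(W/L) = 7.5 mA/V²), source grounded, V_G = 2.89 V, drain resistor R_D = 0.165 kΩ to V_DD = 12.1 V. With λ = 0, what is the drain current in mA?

V_GS = V_G = 2.89 V, so V_ov = 2.89 − 0.498 = 2.39 V.
Assume saturation: I_D = ½ k_n V_ov² = 0.5 × 7.5 × 2.39² = 21.5 mA, giving V_DS = V_DD − I_D R_D = 12.1 − 21.5 × 0.165 = 8.56 V.
V_DS = 8.56 V ≥ V_ov = 2.39 V, confirming saturation.

I_D = 21.5 mA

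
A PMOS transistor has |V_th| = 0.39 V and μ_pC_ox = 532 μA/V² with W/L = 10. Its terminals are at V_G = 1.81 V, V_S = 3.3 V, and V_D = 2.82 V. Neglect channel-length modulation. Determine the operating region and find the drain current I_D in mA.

V_SG = V_S − V_G = 3.3 − 1.81 = 1.49 V; V_SD = V_S − V_D = 3.3 − 2.82 = 0.48 V.
k_p = μ_pC_ox · (W/L) = 5.32 mA/V².
V_ov = V_SG − |V_th| = 1.49 − 0.39 = 1.1 V.
Since V_SD = 0.48 V < V_ov = 1.1 V, the device is in the triode region.
I_D = k_p [V_ov · V_SD − ½ V_SD²] = 5.32 × [1.1 × 0.48 − 0.5 × 0.48²] = 2.2 mA.

Triode; I_D = 2.20 mA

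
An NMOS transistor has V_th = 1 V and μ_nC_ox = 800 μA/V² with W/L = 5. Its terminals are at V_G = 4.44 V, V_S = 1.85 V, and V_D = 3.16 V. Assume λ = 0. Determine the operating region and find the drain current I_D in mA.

Triode; I_D = 4.90 mA

V_GS = V_G − V_S = 4.44 − 1.85 = 2.59 V; V_DS = V_D − V_S = 3.16 − 1.85 = 1.31 V.
k_n = μ_nC_ox · (W/L) = 4 mA/V².
V_ov = V_GS − V_th = 2.59 − 1 = 1.59 V.
Since V_DS = 1.31 V < V_ov = 1.59 V, the device is in the triode region.
I_D = k_n [V_ov · V_DS − ½ V_DS²] = 4 × [1.59 × 1.31 − 0.5 × 1.31²] = 4.9 mA.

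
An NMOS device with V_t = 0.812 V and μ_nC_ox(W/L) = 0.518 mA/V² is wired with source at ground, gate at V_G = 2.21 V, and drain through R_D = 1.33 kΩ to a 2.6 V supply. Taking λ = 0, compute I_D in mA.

I_D = 0.506 mA

V_GS = V_G = 2.21 V, so V_ov = 2.21 − 0.812 = 1.4 V.
Assume saturation: I_D = ½ k_n V_ov² = 0.5 × 0.518 × 1.4² = 0.506 mA, giving V_DS = V_DD − I_D R_D = 2.6 − 0.506 × 1.33 = 1.93 V.
V_DS = 1.93 V ≥ V_ov = 1.4 V, confirming saturation.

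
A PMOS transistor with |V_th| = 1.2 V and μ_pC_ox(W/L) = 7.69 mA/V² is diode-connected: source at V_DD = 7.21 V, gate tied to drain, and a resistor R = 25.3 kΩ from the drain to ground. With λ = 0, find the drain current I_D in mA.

With gate tied to drain, V_SG = V_SD ≥ V_SG − |V_th|, so the device is in saturation.
KCL at the drain: ½ k_p (V_SG − |V_th|)² = (V_DD − V_SG)/R.
Let x = V_SG − 1.2. Then 97.3 x² + x − 6.01 = 0, giving x = 0.243 V (positive root), so V_SG = 1.44 V.
I_D = (V_DD − V_SG)/R = (7.21 − 1.44) / 25.3 = 0.228 mA.

I_D = 0.228 mA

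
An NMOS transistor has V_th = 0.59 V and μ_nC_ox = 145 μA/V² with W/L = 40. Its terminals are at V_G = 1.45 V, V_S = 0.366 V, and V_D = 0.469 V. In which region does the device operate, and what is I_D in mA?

Triode; I_D = 0.264 mA

V_GS = V_G − V_S = 1.45 − 0.366 = 1.08 V; V_DS = V_D − V_S = 0.469 − 0.366 = 0.103 V.
k_n = μ_nC_ox · (W/L) = 5.8 mA/V².
V_ov = V_GS − V_th = 1.08 − 0.59 = 0.494 V.
Since V_DS = 0.103 V < V_ov = 0.494 V, the device is in the triode region.
I_D = k_n [V_ov · V_DS − ½ V_DS²] = 5.8 × [0.494 × 0.103 − 0.5 × 0.103²] = 0.264 mA.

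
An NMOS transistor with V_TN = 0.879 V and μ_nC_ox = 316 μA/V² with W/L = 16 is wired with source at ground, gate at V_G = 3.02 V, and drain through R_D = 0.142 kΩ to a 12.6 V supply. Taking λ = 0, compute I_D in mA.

V_GS = V_G = 3.02 V, so V_ov = 3.02 − 0.879 = 2.14 V.
k_n = μ_nC_ox · (W/L) = 5.056 mA/V².
Assume saturation: I_D = ½ k_n V_ov² = 0.5 × 5.056 × 2.14² = 11.6 mA, giving V_DS = V_DD − I_D R_D = 12.6 − 11.6 × 0.142 = 11 V.
V_DS = 11 V ≥ V_ov = 2.14 V, confirming saturation.

I_D = 11.6 mA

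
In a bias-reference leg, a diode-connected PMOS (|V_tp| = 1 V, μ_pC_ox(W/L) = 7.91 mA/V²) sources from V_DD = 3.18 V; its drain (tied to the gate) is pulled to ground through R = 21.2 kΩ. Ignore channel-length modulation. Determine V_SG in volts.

With gate tied to drain, V_SG = V_SD ≥ V_SG − |V_tp|, so the device is in saturation.
KCL at the drain: ½ k_p (V_SG − |V_tp|)² = (V_DD − V_SG)/R.
Let x = V_SG − 1. Then 83.8 x² + x − 2.18 = 0, giving x = 0.155 V (positive root), so V_SG = 1.16 V.
I_D = (V_DD − V_SG)/R = (3.18 − 1.16) / 21.2 = 0.0955 mA.

V_SG = 1.16 V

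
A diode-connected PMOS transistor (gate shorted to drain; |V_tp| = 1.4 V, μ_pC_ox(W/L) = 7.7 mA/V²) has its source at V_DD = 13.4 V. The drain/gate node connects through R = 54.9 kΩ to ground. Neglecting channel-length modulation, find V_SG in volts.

V_SG = 1.64 V

With gate tied to drain, V_SG = V_SD ≥ V_SG − |V_tp|, so the device is in saturation.
KCL at the drain: ½ k_p (V_SG − |V_tp|)² = (V_DD − V_SG)/R.
Let x = V_SG − 1.4. Then 211 x² + x − 12 = 0, giving x = 0.236 V (positive root), so V_SG = 1.64 V.
I_D = (V_DD − V_SG)/R = (13.4 − 1.64) / 54.9 = 0.214 mA.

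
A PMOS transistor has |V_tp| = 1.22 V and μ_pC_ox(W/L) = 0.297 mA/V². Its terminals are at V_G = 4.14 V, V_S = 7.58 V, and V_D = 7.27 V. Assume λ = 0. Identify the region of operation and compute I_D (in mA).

V_SG = V_S − V_G = 7.58 − 4.14 = 3.44 V; V_SD = V_S − V_D = 7.58 − 7.27 = 0.31 V.
V_ov = V_SG − |V_tp| = 3.44 − 1.22 = 2.22 V.
Since V_SD = 0.31 V < V_ov = 2.22 V, the device is in the triode region.
I_D = k_p [V_ov · V_SD − ½ V_SD²] = 0.297 × [2.22 × 0.31 − 0.5 × 0.31²] = 0.19 mA.

Triode; I_D = 0.190 mA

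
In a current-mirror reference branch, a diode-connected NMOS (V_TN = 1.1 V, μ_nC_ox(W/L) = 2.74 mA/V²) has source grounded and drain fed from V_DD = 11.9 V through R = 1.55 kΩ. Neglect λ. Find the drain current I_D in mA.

I_D = 5.66 mA

With gate tied to drain, V_GS = V_DS ≥ V_GS − V_TN, so the device is in saturation.
KCL at the drain: ½ k_n (V_GS − V_TN)² = (V_DD − V_GS)/R.
Let x = V_GS − 1.1. Then 2.12 x² + x − 10.8 = 0, giving x = 2.03 V (positive root), so V_GS = 3.13 V.
I_D = (V_DD − V_GS)/R = (11.9 − 3.13) / 1.55 = 5.66 mA.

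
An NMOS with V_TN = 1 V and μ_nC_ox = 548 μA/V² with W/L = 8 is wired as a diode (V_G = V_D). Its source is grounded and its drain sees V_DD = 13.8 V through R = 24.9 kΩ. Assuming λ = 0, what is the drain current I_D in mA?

I_D = 0.495 mA

With gate tied to drain, V_GS = V_DS ≥ V_GS − V_TN, so the device is in saturation.
k_n = μ_nC_ox · (W/L) = 4.384 mA/V².
KCL at the drain: ½ k_n (V_GS − V_TN)² = (V_DD − V_GS)/R.
Let x = V_GS − 1. Then 54.6 x² + x − 12.8 = 0, giving x = 0.475 V (positive root), so V_GS = 1.48 V.
I_D = (V_DD − V_GS)/R = (13.8 − 1.48) / 24.9 = 0.495 mA.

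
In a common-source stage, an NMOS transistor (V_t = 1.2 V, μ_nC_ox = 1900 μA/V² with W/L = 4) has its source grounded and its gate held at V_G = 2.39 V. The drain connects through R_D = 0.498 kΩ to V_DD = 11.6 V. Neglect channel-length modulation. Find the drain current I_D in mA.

V_GS = V_G = 2.39 V, so V_ov = 2.39 − 1.2 = 1.19 V.
k_n = μ_nC_ox · (W/L) = 7.6 mA/V².
Assume saturation: I_D = ½ k_n V_ov² = 0.5 × 7.6 × 1.19² = 5.38 mA, giving V_DS = V_DD − I_D R_D = 11.6 − 5.38 × 0.498 = 8.92 V.
V_DS = 8.92 V ≥ V_ov = 1.19 V, confirming saturation.

I_D = 5.38 mA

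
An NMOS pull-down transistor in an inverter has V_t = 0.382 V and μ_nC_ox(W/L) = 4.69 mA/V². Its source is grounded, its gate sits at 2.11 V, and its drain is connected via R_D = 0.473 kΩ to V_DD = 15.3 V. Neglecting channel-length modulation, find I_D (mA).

V_GS = V_G = 2.11 V, so V_ov = 2.11 − 0.382 = 1.73 V.
Assume saturation: I_D = ½ k_n V_ov² = 0.5 × 4.69 × 1.73² = 7 mA, giving V_DS = V_DD − I_D R_D = 15.3 − 7 × 0.473 = 12 V.
V_DS = 12 V ≥ V_ov = 1.73 V, confirming saturation.

I_D = 7.00 mA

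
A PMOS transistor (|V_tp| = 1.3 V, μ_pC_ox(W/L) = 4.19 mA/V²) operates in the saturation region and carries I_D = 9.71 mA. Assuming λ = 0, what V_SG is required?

V_SG = 3.45 V

In saturation I_D = ½ k_p (V_SG − |V_tp|)², so V_SG − |V_tp| = √(2 I_D / k_p) = √(2 × 9.71 / 4.19) = 2.15 V.
V_SG = 1.3 + 2.15 = 3.45 V.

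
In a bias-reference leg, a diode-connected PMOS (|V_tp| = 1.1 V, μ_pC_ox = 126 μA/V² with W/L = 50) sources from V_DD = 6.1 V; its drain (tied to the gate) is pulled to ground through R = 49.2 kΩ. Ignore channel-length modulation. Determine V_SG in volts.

V_SG = 1.28 V

With gate tied to drain, V_SG = V_SD ≥ V_SG − |V_tp|, so the device is in saturation.
k_p = μ_pC_ox · (W/L) = 6.3 mA/V².
KCL at the drain: ½ k_p (V_SG − |V_tp|)² = (V_DD − V_SG)/R.
Let x = V_SG − 1.1. Then 155 x² + x − 5 = 0, giving x = 0.176 V (positive root), so V_SG = 1.28 V.
I_D = (V_DD − V_SG)/R = (6.1 − 1.28) / 49.2 = 0.098 mA.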